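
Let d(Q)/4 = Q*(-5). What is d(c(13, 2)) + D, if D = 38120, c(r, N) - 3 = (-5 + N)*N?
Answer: 38180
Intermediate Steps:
c(r, N) = 3 + N*(-5 + N) (c(r, N) = 3 + (-5 + N)*N = 3 + N*(-5 + N))
d(Q) = -20*Q (d(Q) = 4*(Q*(-5)) = 4*(-5*Q) = -20*Q)
d(c(13, 2)) + D = -20*(3 + 2**2 - 5*2) + 38120 = -20*(3 + 4 - 10) + 38120 = -20*(-3) + 38120 = 60 + 38120 = 38180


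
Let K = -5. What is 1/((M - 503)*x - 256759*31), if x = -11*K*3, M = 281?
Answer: -1/7996159 ≈ -1.2506e-7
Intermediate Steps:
x = 165 (x = -11*(-5)*3 = 55*3 = 165)
1/((M - 503)*x - 256759*31) = 1/((281 - 503)*165 - 256759*31) = 1/(-222*165 - 7959529) = 1/(-36630 - 7959529) = 1/(-7996159) = -1/7996159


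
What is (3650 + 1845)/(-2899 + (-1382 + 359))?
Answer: -5495/3922 ≈ -1.4011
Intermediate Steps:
(3650 + 1845)/(-2899 + (-1382 + 359)) = 5495/(-2899 - 1023) = 5495/(-3922) = 5495*(-1/3922) = -5495/3922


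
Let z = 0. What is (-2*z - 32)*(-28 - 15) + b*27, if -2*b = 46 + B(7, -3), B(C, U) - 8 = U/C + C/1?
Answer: 3908/7 ≈ 558.29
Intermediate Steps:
B(C, U) = 8 + C + U/C (B(C, U) = 8 + (U/C + C/1) = 8 + (U/C + C*1) = 8 + (U/C + C) = 8 + (C + U/C) = 8 + C + U/C)
b = -212/7 (b = -(46 + (8 + 7 - 3/7))/2 = -(46 + 102/7)/2 = -½*424/7 = -212/7 ≈ -30.286)
(-2*z - 32)*(-28 - 15) + b*27 = (-2*0 - 32)*(-28 - 15) - 212/7*27 = (0 - 32)*(-43) - 5724/7 = -32*(-43) - 5724/7 = 1376 - 5724/7 = 3908/7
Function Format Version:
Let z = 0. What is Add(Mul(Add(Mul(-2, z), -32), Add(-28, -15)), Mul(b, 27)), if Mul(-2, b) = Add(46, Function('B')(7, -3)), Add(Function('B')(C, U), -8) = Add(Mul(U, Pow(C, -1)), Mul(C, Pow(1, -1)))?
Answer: Rational(3908, 7) ≈ 558.29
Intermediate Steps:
Function('B')(C, U) = Add(8, C, Mul(U, Pow(C, -1))) (Function('B')(C, U) = Add(8, Add(Mul(U, Pow(C, -1)), Mul(C, Pow(1, -1)))) = Add(8, Add(Mul(U, Pow(C, -1)), Mul(C, 1))) = Add(8, Add(Mul(U, Pow(C, -1)), C)) = Add(8, Add(C, Mul(U, Pow(C, -1)))) = Add(8, C, Mul(U, Pow(C, -1))))
b = Rational(-212, 7) (b = Mul(Rational(-1, 2), Add(46, Add(8, 7, Mul(-3, Pow(7, -1))))) = Mul(Rational(-1, 2), Add(46, Add(8, 7, Mul(-3, Rational(1, 7))))) = Mul(Rational(-1, 2), Add(46, Add(8, 7, Rational(-3, 7)))) = Mul(Rational(-1, 2), Add(46, Rational(102, 7))) = Mul(Rational(-1, 2), Rational(424, 7)) = Rational(-212, 7) ≈ -30.286)
Add(Mul(Add(Mul(-2, z), -32), Add(-28, -15)), Mul(b, 27)) = Add(Mul(Add(Mul(-2, 0), -32), Add(-28, -15)), Mul(Rational(-212, 7), 27)) = Add(Mul(Add(0, -32), -43), Rational(-5724, 7)) = Add(Mul(-32, -43), Rational(-5724, 7)) = Add(1376, Rational(-5724, 7)) = Rational(3908, 7)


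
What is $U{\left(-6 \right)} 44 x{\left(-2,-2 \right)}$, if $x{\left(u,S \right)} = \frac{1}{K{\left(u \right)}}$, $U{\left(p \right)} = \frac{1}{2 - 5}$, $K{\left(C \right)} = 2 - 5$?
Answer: $\frac{44}{9} \approx 4.8889$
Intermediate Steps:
$K{\left(C \right)} = -3$
$U{\left(p \right)} = - \frac{1}{3}$ ($U{\left(p \right)} = \frac{1}{-3} = - \frac{1}{3}$)
$x{\left(u,S \right)} = - \frac{1}{3}$ ($x{\left(u,S \right)} = \frac{1}{-3} = - \frac{1}{3}$)
$U{\left(-6 \right)} 44 x{\left(-2,-2 \right)} = \left(- \frac{1}{3}\right) 44 \left(- \frac{1}{3}\right) = \left(- \frac{44}{3}\right) \left(- \frac{1}{3}\right) = \frac{44}{9}$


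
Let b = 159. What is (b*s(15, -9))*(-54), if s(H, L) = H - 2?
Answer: -111618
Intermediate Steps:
s(H, L) = -2 + H
(b*s(15, -9))*(-54) = (159*(-2 + 15))*(-54) = (159*13)*(-54) = 2067*(-54) = -111618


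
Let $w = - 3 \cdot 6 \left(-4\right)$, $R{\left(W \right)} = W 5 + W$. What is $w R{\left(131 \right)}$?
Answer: $56592$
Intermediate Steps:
$R{\left(W \right)} = 6 W$ ($R{\left(W \right)} = 5 W + W = 6 W$)
$w = 72$ ($w = \left(-3\right) \left(-24\right) = 72$)
$w R{\left(131 \right)} = 72 \cdot 6 \cdot 131 = 72 \cdot 786 = 56592$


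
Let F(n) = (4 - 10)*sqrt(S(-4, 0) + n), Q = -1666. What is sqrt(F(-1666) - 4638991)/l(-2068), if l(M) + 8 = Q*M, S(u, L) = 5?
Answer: sqrt(-4638991 - 6*I*sqrt(1661))/3445280 ≈ 1.6477e-8 - 0.00062515*I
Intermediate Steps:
l(M) = -8 - 1666*M
F(n) = -6*sqrt(5 + n) (F(n) = (4 - 10)*sqrt(5 + n) = -6*sqrt(5 + n))
sqrt(F(-1666) - 4638991)/l(-2068) = sqrt(-6*sqrt(5 - 1666) - 4638991)/(-8 - 1666*(-2068)) = sqrt(-6*I*sqrt(1661) - 4638991)/(-8 + 3445288) = sqrt(-6*I*sqrt(1661) - 4638991)/3445280 = sqrt(-6*I*sqrt(1661) - 4638991)*(1/3445280) = sqrt(-4638991 - 6*I*sqrt(1661))*(1/3445280) = sqrt(-4638991 - 6*I*sqrt(1661))/3445280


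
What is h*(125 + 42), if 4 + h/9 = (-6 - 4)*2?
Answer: -36072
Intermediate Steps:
h = -216 (h = -36 + 9*((-6 - 4)*2) = -36 + 9*(-10*2) = -36 + 9*(-20) = -36 - 180 = -216)
h*(125 + 42) = -216*(125 + 42) = -216*167 = -36072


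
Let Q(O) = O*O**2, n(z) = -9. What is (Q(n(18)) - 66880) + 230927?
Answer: 163318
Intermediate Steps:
Q(O) = O**3
(Q(n(18)) - 66880) + 230927 = ((-9)**3 - 66880) + 230927 = (-729 - 66880) + 230927 = -67609 + 230927 = 163318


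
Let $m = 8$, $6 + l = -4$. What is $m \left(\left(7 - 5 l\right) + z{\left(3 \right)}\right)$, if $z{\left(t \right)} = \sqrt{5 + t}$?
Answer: $456 + 16 \sqrt{2} \approx 478.63$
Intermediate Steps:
$l = -10$ ($l = -6 - 4 = -10$)
$m \left(\left(7 - 5 l\right) + z{\left(3 \right)}\right) = 8 \left(\left(7 - -50\right) + \sqrt{5 + 3}\right) = 8 \left(\left(7 + 50\right) + \sqrt{8}\right) = 8 \left(57 + 2 \sqrt{2}\right) = 456 + 16 \sqrt{2}$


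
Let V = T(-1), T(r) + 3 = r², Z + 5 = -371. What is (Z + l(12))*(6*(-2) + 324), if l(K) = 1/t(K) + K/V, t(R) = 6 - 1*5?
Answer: -118872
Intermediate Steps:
Z = -376 (Z = -5 - 371 = -376)
T(r) = -3 + r²
t(R) = 1 (t(R) = 6 - 5 = 1)
V = -2 (V = -3 + (-1)² = -3 + 1 = -2)
l(K) = 1 - K/2 (l(K) = 1/1 + K/(-2) = 1*1 + K*(-½) = 1 - K/2)
(Z + l(12))*(6*(-2) + 324) = (-376 + (1 - ½*12))*(6*(-2) + 324) = (-376 + (1 - 6))*(-12 + 324) = (-376 - 5)*312 = -381*312 = -118872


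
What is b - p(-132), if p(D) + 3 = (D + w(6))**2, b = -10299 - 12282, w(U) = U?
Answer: -38454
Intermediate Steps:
b = -22581
p(D) = -3 + (6 + D)**2 (p(D) = -3 + (D + 6)**2 = -3 + (6 + D)**2)
b - p(-132) = -22581 - (-3 + (6 - 132)**2) = -22581 - (-3 + (-126)**2) = -22581 - (-3 + 15876) = -22581 - 1*15873 = -22581 - 15873 = -38454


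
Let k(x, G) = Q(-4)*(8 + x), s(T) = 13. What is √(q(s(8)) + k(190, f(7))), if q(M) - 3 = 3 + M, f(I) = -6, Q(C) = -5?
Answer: I*√971 ≈ 31.161*I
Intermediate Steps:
q(M) = 6 + M (q(M) = 3 + (3 + M) = 6 + M)
k(x, G) = -40 - 5*x (k(x, G) = -5*(8 + x) = -40 - 5*x)
√(q(s(8)) + k(190, f(7))) = √((6 + 13) + (-40 - 5*190)) = √(19 + (-40 - 950)) = √(19 - 990) = √(-971) = I*√971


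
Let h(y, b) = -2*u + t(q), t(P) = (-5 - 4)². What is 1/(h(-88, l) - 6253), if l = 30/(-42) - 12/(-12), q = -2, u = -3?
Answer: -1/6166 ≈ -0.00016218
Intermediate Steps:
l = 2/7 (l = 30*(-1/42) - 12*(-1/12) = -5/7 + 1 = 2/7 ≈ 0.28571)
t(P) = 81 (t(P) = (-9)² = 81)
h(y, b) = 87 (h(y, b) = -2*(-3) + 81 = 6 + 81 = 87)
1/(h(-88, l) - 6253) = 1/(87 - 6253) = 1/(-6166) = -1/6166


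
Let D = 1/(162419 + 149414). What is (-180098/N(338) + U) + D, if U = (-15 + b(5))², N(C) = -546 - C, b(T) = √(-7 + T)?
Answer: 3459787161/8107658 - 30*I*√2 ≈ 426.73 - 42.426*I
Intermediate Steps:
D = 1/311833 ≈ 3.2068e-6
U = (-15 + I*√2)² (U = (-15 + √(-7 + 5))² = (-15 + √(-2))² = (-15 + I*√2)² ≈ 223.0 - 42.426*I)
(-180098/N(338) + U) + D = (-180098/(-546 - 1*338) + (15 - I*√2)²) + 1/311833 = (-180098/(-546 - 338) + (15 - I*√2)²) + 1/311833 = (-180098/(-884) + (15 - I*√2)²) + 1/311833 = (-180098*(-1/884) + (15 - I*√2)²) + 1/311833 = (5297/26 + (15 - I*√2)²) + 1/311833 = 1651779427/8107658 + (15 - I*√2)²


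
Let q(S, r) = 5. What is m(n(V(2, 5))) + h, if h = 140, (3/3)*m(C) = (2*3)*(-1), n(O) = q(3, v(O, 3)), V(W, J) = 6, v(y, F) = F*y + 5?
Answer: 134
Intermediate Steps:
v(y, F) = 5 + F*y
n(O) = 5
m(C) = -6 (m(C) = (2*3)*(-1) = 6*(-1) = -6)
m(n(V(2, 5))) + h = -6 + 140 = 134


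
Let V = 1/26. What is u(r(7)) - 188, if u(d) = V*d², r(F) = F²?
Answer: -2487/26 ≈ -95.654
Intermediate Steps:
V = 1/26 ≈ 0.038462
u(d) = d²/26
u(r(7)) - 188 = (7²)²/26 - 188 = (1/26)*49² - 188 = (1/26)*2401 - 188 = 2401/26 - 188 = -2487/26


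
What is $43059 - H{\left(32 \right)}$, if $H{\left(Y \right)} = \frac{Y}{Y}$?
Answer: $43058$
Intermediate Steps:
$H{\left(Y \right)} = 1$
$43059 - H{\left(32 \right)} = 43059 - 1 = 43058$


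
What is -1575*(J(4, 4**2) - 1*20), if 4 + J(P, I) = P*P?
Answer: 12600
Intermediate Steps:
J(P, I) = -4 + P**2 (J(P, I) = -4 + P*P = -4 + P**2)
-1575*(J(4, 4**2) - 1*20) = -1575*((-4 + 4**2) - 1*20) = -1575*((-4 + 16) - 20) = -1575*(12 - 20) = -1575*(-8) = 12600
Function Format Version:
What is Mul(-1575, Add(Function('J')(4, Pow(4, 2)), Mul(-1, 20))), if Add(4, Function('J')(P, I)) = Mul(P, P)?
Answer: 12600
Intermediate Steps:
Function('J')(P, I) = Add(-4, Pow(P, 2)) (Function('J')(P, I) = Add(-4, Mul(P, P)) = Add(-4, Pow(P, 2)))
Mul(-1575, Add(Function('J')(4, Pow(4, 2)), Mul(-1, 20))) = Mul(-1575, Add(Add(-4, Pow(4, 2)), Mul(-1, 20))) = Mul(-1575, Add(Add(-4, 16), -20)) = Mul(-1575, Add(12, -20)) = Mul(-1575, -8) = 12600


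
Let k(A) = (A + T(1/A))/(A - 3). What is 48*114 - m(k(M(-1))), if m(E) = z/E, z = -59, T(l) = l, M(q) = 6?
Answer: 203526/37 ≈ 5500.7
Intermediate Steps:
k(A) = (A + 1/A)/(-3 + A) (k(A) = (A + 1/A)/(A - 3) = (A + 1/A)/(-3 + A))
m(E) = -59/E
48*114 - m(k(M(-1))) = 48*114 - (-59)/((1 + 6²)/(6*(-3 + 6))) = 5472 - (-59)/((⅙)*(1 + 36)/3) = 5472 - (-59)/((⅙)*(⅓)*37) = 5472 - (-59)/37/18 = 5472 - (-59)*18/37 = 5472 - 1*(-1062/37) = 5472 + 1062/37 = 203526/37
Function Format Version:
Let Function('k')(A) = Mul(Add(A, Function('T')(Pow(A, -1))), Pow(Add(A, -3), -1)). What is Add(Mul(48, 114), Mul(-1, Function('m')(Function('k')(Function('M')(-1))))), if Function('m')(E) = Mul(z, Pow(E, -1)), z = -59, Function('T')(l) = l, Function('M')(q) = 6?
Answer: Rational(203526, 37) ≈ 5500.7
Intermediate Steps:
Function('k')(A) = Mul(Pow(Add(-3, A), -1), Add(A, Pow(A, -1))) (Function('k')(A) = Mul(Add(A, Pow(A, -1)), Pow(Add(A, -3), -1)) = Mul(Add(A, Pow(A, -1)), Pow(Add(-3, A), -1)) = Mul(Pow(Add(-3, A), -1), Add(A, Pow(A, -1))))
Function('m')(E) = Mul(-59, Pow(E, -1))
Add(Mul(48, 114), Mul(-1, Function('m')(Function('k')(Function('M')(-1))))) = Add(Mul(48, 114), Mul(-1, Mul(-59, Pow(Mul(Pow(6, -1), Pow(Add(-3, 6), -1), Add(1, Pow(6, 2))), -1)))) = Add(5472, Mul(-1, Mul(-59, Pow(Mul(Rational(1, 6), Pow(3, -1), Add(1, 36)), -1)))) = Add(5472, Mul(-1, Mul(-59, Pow(Mul(Rational(1, 6), Rational(1, 3), 37), -1)))) = Add(5472, Mul(-1, Mul(-59, Pow(Rational(37, 18), -1)))) = Add(5472, Mul(-1, Mul(-59, Rational(18, 37)))) = Add(5472, Mul(-1, Rational(-1062, 37))) = Add(5472, Rational(1062, 37)) = Rational(203526, 37)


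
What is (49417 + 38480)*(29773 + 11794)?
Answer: 3653614599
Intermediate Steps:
(49417 + 38480)*(29773 + 11794) = 87897*41567 = 3653614599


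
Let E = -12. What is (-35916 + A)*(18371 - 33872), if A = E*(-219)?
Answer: 515997288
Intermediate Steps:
A = 2628 (A = -12*(-219) = 2628)
(-35916 + A)*(18371 - 33872) = (-35916 + 2628)*(18371 - 33872) = -33288*(-15501) = 515997288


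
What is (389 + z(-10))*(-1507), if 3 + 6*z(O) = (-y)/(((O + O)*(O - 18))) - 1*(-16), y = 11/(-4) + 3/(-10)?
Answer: -39613696727/67200 ≈ -5.8949e+5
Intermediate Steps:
y = -61/20 (y = 11*(-¼) + 3*(-⅒) = -11/4 - 3/10 = -61/20 ≈ -3.0500)
z(O) = 13/6 + 61/(240*O*(-18 + O)) (z(O) = -½ + ((-1*(-61/20))/(((O + O)*(O - 18))) - 1*(-16))/6 = -½ + (61/(20*(((2*O)*(-18 + O)))) + 16)/6 = -½ + (61/(20*((2*O*(-18 + O)))) + 16)/6 = -½ + (61*(1/(2*O*(-18 + O)))/20 + 16)/6 = -½ + (61/(40*O*(-18 + O)) + 16)/6 = -½ + (16 + 61/(40*O*(-18 + O)))/6 = -½ + (8/3 + 61/(240*O*(-18 + O))) = 13/6 + 61/(240*O*(-18 + O)))
(389 + z(-10))*(-1507) = (389 + (1/240)*(61 - 9360*(-10) + 520*(-10)²)/(-10*(-18 - 10)))*(-1507) = (389 + (1/240)*(-⅒)*(61 + 93600 + 520*100)/(-28))*(-1507) = (389 + (1/240)*(-⅒)*(-1/28)*(61 + 93600 + 52000))*(-1507) = (389 + (1/240)*(-⅒)*(-1/28)*145661)*(-1507) = (389 + 145661/67200)*(-1507) = (26286461/67200)*(-1507) = -39613696727/67200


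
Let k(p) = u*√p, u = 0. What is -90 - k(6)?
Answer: -90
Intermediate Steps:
k(p) = 0 (k(p) = 0*√p = 0)
-90 - k(6) = -90 - 1*0 = -90 + 0 = -90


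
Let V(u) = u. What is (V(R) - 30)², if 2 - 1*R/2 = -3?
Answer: 400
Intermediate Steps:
R = 10 (R = 4 - 2*(-3) = 4 + 6 = 10)
(V(R) - 30)² = (10 - 30)² = (-20)² = 400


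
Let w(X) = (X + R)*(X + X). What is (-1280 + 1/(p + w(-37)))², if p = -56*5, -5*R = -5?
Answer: 9311768207361/5683456 ≈ 1.6384e+6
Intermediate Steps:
R = 1 (R = -⅕*(-5) = 1)
p = -280
w(X) = 2*X*(1 + X) (w(X) = (X + 1)*(X + X) = (1 + X)*(2*X) = 2*X*(1 + X))
(-1280 + 1/(p + w(-37)))² = (-1280 + 1/(-280 + 2*(-37)*(1 - 37)))² = (-1280 + 1/(-280 + 2*(-37)*(-36)))² = (-1280 + 1/(-280 + 2664))² = (-1280 + 1/2384)² = (-3051519/2384)² = 9311768207361/5683456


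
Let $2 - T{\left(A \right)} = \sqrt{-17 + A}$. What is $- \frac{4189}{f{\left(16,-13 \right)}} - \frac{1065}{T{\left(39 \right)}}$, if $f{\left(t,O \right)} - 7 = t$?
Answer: $- \frac{4402}{69} + \frac{355 \sqrt{22}}{6} \approx 213.72$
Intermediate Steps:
$f{\left(t,O \right)} = 7 + t$
$T{\left(A \right)} = 2 - \sqrt{-17 + A}$
$- \frac{4189}{f{\left(16,-13 \right)}} - \frac{1065}{T{\left(39 \right)}} = - \frac{4189}{7 + 16} - \frac{1065}{2 - \sqrt{-17 + 39}} = - \frac{4189}{23} - \frac{1065}{2 - \sqrt{22}}$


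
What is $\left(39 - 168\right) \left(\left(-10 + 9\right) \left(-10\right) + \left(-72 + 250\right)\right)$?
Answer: $-24252$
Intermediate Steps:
$\left(39 - 168\right) \left(\left(-10 + 9\right) \left(-10\right) + \left(-72 + 250\right)\right) = - 129 \left(\left(-1\right) \left(-10\right) + 178\right) = - 129 \left(10 + 178\right) = \left(-129\right) 188 = -24252$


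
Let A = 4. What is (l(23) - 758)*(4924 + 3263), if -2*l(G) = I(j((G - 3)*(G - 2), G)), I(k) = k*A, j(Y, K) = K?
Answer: -6582348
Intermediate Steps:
I(k) = 4*k (I(k) = k*4 = 4*k)
l(G) = -2*G
(l(23) - 758)*(4924 + 3263) = (-2*23 - 758)*(4924 + 3263) = (-46 - 758)*8187 = -804*8187 = -6582348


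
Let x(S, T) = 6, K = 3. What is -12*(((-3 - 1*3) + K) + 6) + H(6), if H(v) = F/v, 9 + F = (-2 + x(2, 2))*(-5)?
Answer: -245/6 ≈ -40.833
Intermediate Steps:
F = -29 (F = -9 + (-2 + 6)*(-5) = -9 + 4*(-5) = -9 - 20 = -29)
H(v) = -29/v
-12*(((-3 - 1*3) + K) + 6) + H(6) = -12*(((-3 - 1*3) + 3) + 6) - 29/6 = -12*(((-3 - 3) + 3) + 6) - 29*⅙ = -12*((-6 + 3) + 6) - 29/6 = -12*(-3 + 6) - 29/6 = -12*3 - 29/6 = -36 - 29/6 = -245/6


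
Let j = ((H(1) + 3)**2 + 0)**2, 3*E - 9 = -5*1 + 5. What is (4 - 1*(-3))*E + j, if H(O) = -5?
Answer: 37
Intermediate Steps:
E = 3 (E = 3 + (-5*1 + 5)/3 = 3 + (-5 + 5)/3 = 3 + (1/3)*0 = 3 + 0 = 3)
j = 16 (j = ((-5 + 3)**2 + 0)**2 = ((-2)**2 + 0)**2 = (4 + 0)**2 = 4**2 = 16)
(4 - 1*(-3))*E + j = (4 - 1*(-3))*3 + 16 = (4 + 3)*3 + 16 = 7*3 + 16 = 21 + 16 = 37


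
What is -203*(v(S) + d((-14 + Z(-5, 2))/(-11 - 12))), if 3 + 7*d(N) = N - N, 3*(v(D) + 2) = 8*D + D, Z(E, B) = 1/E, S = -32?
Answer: 19981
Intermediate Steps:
v(D) = -2 + 3*D (v(D) = -2 + (8*D + D)/3 = -2 + (9*D)/3 = -2 + 3*D)
d(N) = -3/7 (d(N) = -3/7 + (N - N)/7 = -3/7 + (1/7)*0 = -3/7 + 0 = -3/7)
-203*(v(S) + d((-14 + Z(-5, 2))/(-11 - 12))) = -203*((-2 + 3*(-32)) - 3/7) = -203*((-2 - 96) - 3/7) = -203*(-98 - 3/7) = -203*(-689/7) = 19981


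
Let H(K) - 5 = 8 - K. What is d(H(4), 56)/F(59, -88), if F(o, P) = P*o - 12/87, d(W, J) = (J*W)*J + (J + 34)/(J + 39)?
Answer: -7775973/1430434 ≈ -5.4361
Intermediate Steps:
H(K) = 13 - K (H(K) = 5 + (8 - K) = 13 - K)
d(W, J) = W*J**2 + (34 + J)/(39 + J)
F(o, P) = -4/29 + P*o (F(o, P) = P*o - 12*1/87 = P*o - 4/29 = -4/29 + P*o)
d(H(4), 56)/F(59, -88) = ((34 + 56 + (13 - 1*4)*56**3 + 39*(13 - 1*4)*56**2)/(39 + 56))/(-4/29 - 88*59) = ((34 + 56 + (13 - 4)*175616 + 39*(13 - 4)*3136)/95)/(-4/29 - 5192) = ((34 + 56 + 9*175616 + 39*9*3136)/95)/(-150572/29) = ((34 + 56 + 1580544 + 1100736)/95)*(-29/150572) = ((1/95)*2681370)*(-29/150572) = (536274/19)*(-29/150572) = -7775973/1430434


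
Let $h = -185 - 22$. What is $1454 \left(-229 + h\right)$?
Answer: $-633944$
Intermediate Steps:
$h = -207$
$1454 \left(-229 + h\right) = 1454 \left(-229 - 207\right) = 1454 \left(-436\right) = -633944$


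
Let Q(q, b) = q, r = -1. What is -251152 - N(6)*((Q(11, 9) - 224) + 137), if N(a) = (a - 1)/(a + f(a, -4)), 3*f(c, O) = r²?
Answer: -251092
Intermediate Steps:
f(c, O) = ⅓ (f(c, O) = (⅓)*(-1)² = (⅓)*1 = ⅓)
N(a) = (-1 + a)/(⅓ + a) (N(a) = (a - 1)/(a + ⅓) = (-1 + a)/(⅓ + a))
-251152 - N(6)*((Q(11, 9) - 224) + 137) = -251152 - 3*(-1 + 6)/(1 + 3*6)*((11 - 224) + 137) = -251152 - 3*5/(1 + 18)*(-213 + 137) = -251152 - 3*5/19*(-76) = -251152 - 3*(1/19)*5*(-76) = -251152 - 15*(-76)/19 = -251152 - 1*(-60) = -251152 + 60 = -251092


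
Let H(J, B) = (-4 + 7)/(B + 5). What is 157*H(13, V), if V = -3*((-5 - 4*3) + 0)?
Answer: 471/56 ≈ 8.4107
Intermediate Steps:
V = 51 (V = -3*((-5 - 12) + 0) = -3*(-17 + 0) = -3*(-17) = 51)
H(J, B) = 3/(5 + B)
157*H(13, V) = 157*(3/(5 + 51)) = 157*(3/56) = 471/56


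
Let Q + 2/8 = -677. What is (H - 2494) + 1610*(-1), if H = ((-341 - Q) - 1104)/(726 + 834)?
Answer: -25612031/6240 ≈ -4104.5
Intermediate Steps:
Q = -2709/4 (Q = -¼ - 677 = -2709/4 ≈ -677.25)
H = -3071/6240 (H = ((-341 - 1*(-2709/4)) - 1104)/(726 + 834) = ((-341 + 2709/4) - 1104)/1560 = (1345/4 - 1104)*(1/1560) = -3071/4*1/1560 = -3071/6240 ≈ -0.49215)
(H - 2494) + 1610*(-1) = (-3071/6240 - 2494) + 1610*(-1) = -15565631/6240 - 1610 = -25612031/6240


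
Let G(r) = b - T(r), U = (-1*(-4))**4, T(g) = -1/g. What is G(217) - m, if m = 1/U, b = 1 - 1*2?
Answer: -55513/55552 ≈ -0.99930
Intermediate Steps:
b = -1 (b = 1 - 2 = -1)
U = 256 (U = 4**4 = 256)
G(r) = -1 + 1/r (G(r) = -1 - (-1)/r = -1 + 1/r)
m = 1/256 ≈ 0.0039063
G(217) - m = (1 - 1*217)/217 - 1*1/256 = (1 - 217)/217 - 1/256 = (1/217)*(-216) - 1/256 = -216/217 - 1/256 = -55513/55552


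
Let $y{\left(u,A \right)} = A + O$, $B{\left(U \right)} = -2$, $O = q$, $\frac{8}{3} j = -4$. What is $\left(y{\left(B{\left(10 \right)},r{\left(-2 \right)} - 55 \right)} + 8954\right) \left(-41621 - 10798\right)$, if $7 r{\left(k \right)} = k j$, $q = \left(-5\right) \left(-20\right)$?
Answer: $- \frac{3302187324}{7} \approx -4.7174 \cdot 10^{8}$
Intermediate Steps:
$j = - \frac{3}{2}$ ($j = \frac{3}{8} \left(-4\right) = - \frac{3}{2} \approx -1.5$)
$q = 100$
$r{\left(k \right)} = - \frac{3 k}{14}$ ($r{\left(k \right)} = \frac{k \left(- \frac{3}{2}\right)}{7} = \frac{\left(- \frac{3}{2}\right) k}{7} = - \frac{3 k}{14}$)
$O = 100$
$y{\left(u,A \right)} = 100 + A$ ($y{\left(u,A \right)} = A + 100 = 100 + A$)
$\left(y{\left(B{\left(10 \right)},r{\left(-2 \right)} - 55 \right)} + 8954\right) \left(-41621 - 10798\right) = \left(\left(100 - \frac{382}{7}\right) + 8954\right) \left(-41621 - 10798\right) = \left(\left(100 + \left(\frac{3}{7} - 55\right)\right) + 8954\right) \left(-52419\right) = \left(\left(100 - \frac{382}{7}\right) + 8954\right) \left(-52419\right) = \left(\frac{318}{7} + 8954\right) \left(-52419\right) = \frac{62996}{7} \left(-52419\right) = - \frac{3302187324}{7}$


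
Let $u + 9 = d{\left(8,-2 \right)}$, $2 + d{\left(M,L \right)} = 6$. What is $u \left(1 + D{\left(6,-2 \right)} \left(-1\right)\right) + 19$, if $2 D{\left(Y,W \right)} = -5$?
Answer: $\frac{3}{2} \approx 1.5$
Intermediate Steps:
$d{\left(M,L \right)} = 4$ ($d{\left(M,L \right)} = -2 + 6 = 4$)
$D{\left(Y,W \right)} = - \frac{5}{2}$ ($D{\left(Y,W \right)} = \frac{1}{2} \left(-5\right) = - \frac{5}{2}$)
$u = -5$ ($u = -9 + 4 = -5$)
$u \left(1 + D{\left(6,-2 \right)} \left(-1\right)\right) + 19 = - 5 \left(1 - - \frac{5}{2}\right) + 19 = - 5 \left(1 + \frac{5}{2}\right) + 19 = \left(-5\right) \frac{7}{2} + 19 = - \frac{35}{2} + 19 = \frac{3}{2}$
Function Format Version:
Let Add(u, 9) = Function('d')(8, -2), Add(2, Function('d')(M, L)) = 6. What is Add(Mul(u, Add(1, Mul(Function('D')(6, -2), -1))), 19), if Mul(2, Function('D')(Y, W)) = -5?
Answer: Rational(3, 2) ≈ 1.5000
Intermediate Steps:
Function('d')(M, L) = 4 (Function('d')(M, L) = Add(-2, 6) = 4)
Function('D')(Y, W) = Rational(-5, 2) (Function('D')(Y, W) = Mul(Rational(1, 2), -5) = Rational(-5, 2))
u = -5 (u = Add(-9, 4) = -5)
Add(Mul(u, Add(1, Mul(Function('D')(6, -2), -1))), 19) = Add(Mul(-5, Add(1, Mul(Rational(-5, 2), -1))), 19) = Add(Mul(-5, Add(1, Rational(5, 2))), 19) = Add(Mul(-5, Rational(7, 2)), 19) = Add(Rational(-35, 2), 19) = Rational(3, 2)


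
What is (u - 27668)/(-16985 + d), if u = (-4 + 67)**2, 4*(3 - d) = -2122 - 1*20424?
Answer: 47398/22691 ≈ 2.0888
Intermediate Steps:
d = 11279/2 (d = 3 - (-2122 - 1*20424)/4 = 3 - (-2122 - 20424)/4 = 3 - 1/4*(-22546) = 3 + 11273/2 = 11279/2 ≈ 5639.5)
u = 3969 (u = 63**2 = 3969)
(u - 27668)/(-16985 + d) = (3969 - 27668)/(-16985 + 11279/2) = -23699/(-22691/2) = -23699*(-2/22691) = 47398/22691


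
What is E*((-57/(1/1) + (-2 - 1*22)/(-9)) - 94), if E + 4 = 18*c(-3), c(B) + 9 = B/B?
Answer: 65860/3 ≈ 21953.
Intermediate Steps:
c(B) = -8 (c(B) = -9 + B/B = -9 + 1 = -8)
E = -148 (E = -4 + 18*(-8) = -4 - 144 = -148)
E*((-57/(1/1) + (-2 - 1*22)/(-9)) - 94) = -148*((-57/(1/1) + (-2 - 1*22)/(-9)) - 94) = -148*((-57/1 + (-2 - 22)*(-⅑)) - 94) = -148*((-57*1 - 24*(-⅑)) - 94) = -148*((-57 + 8/3) - 94) = -148*(-163/3 - 94) = -148*(-445/3) = 65860/3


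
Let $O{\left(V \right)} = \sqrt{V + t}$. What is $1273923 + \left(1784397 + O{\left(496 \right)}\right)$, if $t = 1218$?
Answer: $3058320 + \sqrt{1714} \approx 3.0584 \cdot 10^{6}$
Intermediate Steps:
$O{\left(V \right)} = \sqrt{1218 + V}$ ($O{\left(V \right)} = \sqrt{V + 1218} = \sqrt{1218 + V}$)
$1273923 + \left(1784397 + O{\left(496 \right)}\right) = 1273923 + \left(1784397 + \sqrt{1218 + 496}\right) = 1273923 + \left(1784397 + \sqrt{1714}\right) = 3058320 + \sqrt{1714}$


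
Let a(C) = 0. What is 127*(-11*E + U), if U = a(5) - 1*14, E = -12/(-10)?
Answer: -17272/5 ≈ -3454.4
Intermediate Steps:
E = 6/5 (E = -12*(-⅒) = 6/5 ≈ 1.2000)
U = -14 (U = 0 - 1*14 = 0 - 14 = -14)
127*(-11*E + U) = 127*(-11*6/5 - 14) = 127*(-66/5 - 14) = 127*(-136/5) = -17272/5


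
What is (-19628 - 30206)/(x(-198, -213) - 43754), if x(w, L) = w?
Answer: 24917/21976 ≈ 1.1338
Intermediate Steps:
(-19628 - 30206)/(x(-198, -213) - 43754) = (-19628 - 30206)/(-198 - 43754) = -49834/(-43952) = -49834*(-1/43952) = 24917/21976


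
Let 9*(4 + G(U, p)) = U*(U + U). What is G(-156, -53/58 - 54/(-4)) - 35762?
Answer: -30358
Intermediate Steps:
G(U, p) = -4 + 2*U²/9 (G(U, p) = -4 + (U*(U + U))/9 = -4 + (U*(2*U))/9 = -4 + (2*U²)/9 = -4 + 2*U²/9)
G(-156, -53/58 - 54/(-4)) - 35762 = (-4 + (2/9)*(-156)²) - 35762 = (-4 + (2/9)*24336) - 35762 = (-4 + 5408) - 35762 = 5404 - 35762 = -30358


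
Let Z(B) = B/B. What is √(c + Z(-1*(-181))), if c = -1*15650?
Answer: I*√15649 ≈ 125.1*I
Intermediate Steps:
Z(B) = 1
c = -15650
√(c + Z(-1*(-181))) = √(-15650 + 1) = √(-15649) = I*√15649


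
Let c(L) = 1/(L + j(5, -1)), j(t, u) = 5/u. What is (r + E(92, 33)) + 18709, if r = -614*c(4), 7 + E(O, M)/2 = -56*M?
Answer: 15613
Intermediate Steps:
E(O, M) = -14 - 112*M (E(O, M) = -14 + 2*(-56*M) = -14 - 112*M)
c(L) = 1/(-5 + L) (c(L) = 1/(L + 5/(-1)) = 1/(L + 5*(-1)) = 1/(L - 5) = 1/(-5 + L))
r = 614 (r = -614/(-5 + 4) = -614/(-1) = -614*(-1) = 614)
(r + E(92, 33)) + 18709 = (614 + (-14 - 112*33)) + 18709 = (614 + (-14 - 3696)) + 18709 = (614 - 3710) + 18709 = -3096 + 18709 = 15613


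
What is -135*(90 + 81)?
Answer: -23085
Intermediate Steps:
-135*(90 + 81) = -135*171 = -23085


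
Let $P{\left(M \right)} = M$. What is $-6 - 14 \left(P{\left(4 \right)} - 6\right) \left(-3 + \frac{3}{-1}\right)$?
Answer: $-174$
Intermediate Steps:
$-6 - 14 \left(P{\left(4 \right)} - 6\right) \left(-3 + \frac{3}{-1}\right) = -6 - 14 \left(4 - 6\right) \left(-3 + \frac{3}{-1}\right) = -6 - 14 \left(- 2 \left(-3 + 3 \left(-1\right)\right)\right) = -6 - 14 \left(- 2 \left(-3 - 3\right)\right) = -6 - 14 \left(\left(-2\right) \left(-6\right)\right) = -6 - 168 = -174$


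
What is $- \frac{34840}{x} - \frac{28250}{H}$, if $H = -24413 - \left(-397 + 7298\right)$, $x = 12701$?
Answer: $- \frac{28160635}{15296889} \approx -1.8409$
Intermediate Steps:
$H = -31314$ ($H = -24413 - 6901 = -31314$)
$- \frac{34840}{x} - \frac{28250}{H} = - \frac{34840}{12701} - \frac{28250}{-31314} = \left(-34840\right) \frac{1}{12701} - - \frac{14125}{15657} = - \frac{2680}{977} + \frac{14125}{15657} = - \frac{28160635}{15296889}$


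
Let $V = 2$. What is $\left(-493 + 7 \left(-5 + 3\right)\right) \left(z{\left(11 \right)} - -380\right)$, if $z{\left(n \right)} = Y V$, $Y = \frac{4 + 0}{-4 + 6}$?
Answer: $-194688$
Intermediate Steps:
$Y = 2$ ($Y = \frac{4}{2} = 4 \cdot \frac{1}{2} = 2$)
$z{\left(n \right)} = 4$ ($z{\left(n \right)} = 2 \cdot 2 = 4$)
$\left(-493 + 7 \left(-5 + 3\right)\right) \left(z{\left(11 \right)} - -380\right) = \left(-493 + 7 \left(-5 + 3\right)\right) \left(4 - -380\right) = \left(-493 + 7 \left(-2\right)\right) \left(4 + 380\right) = \left(-493 - 14\right) 384 = \left(-507\right) 384 = -194688$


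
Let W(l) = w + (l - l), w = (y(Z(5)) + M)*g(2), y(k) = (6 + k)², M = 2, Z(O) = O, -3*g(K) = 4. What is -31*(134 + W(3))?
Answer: 930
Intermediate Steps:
g(K) = -4/3 (g(K) = -⅓*4 = -4/3)
w = -164 (w = ((6 + 5)² + 2)*(-4/3) = (11² + 2)*(-4/3) = (121 + 2)*(-4/3) = 123*(-4/3) = -164)
W(l) = -164 (W(l) = -164 + (l - l) = -164 + 0 = -164)
-31*(134 + W(3)) = -31*(134 - 164) = -31*(-30) = 930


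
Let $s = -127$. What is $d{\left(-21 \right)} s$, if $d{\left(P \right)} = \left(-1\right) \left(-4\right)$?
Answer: $-508$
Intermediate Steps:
$d{\left(P \right)} = 4$
$d{\left(-21 \right)} s = 4 \left(-127\right) = -508$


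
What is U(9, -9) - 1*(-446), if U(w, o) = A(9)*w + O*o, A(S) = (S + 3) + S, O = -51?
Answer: 1094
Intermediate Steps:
A(S) = 3 + 2*S (A(S) = (3 + S) + S = 3 + 2*S)
U(w, o) = -51*o + 21*w (U(w, o) = (3 + 2*9)*w - 51*o = (3 + 18)*w - 51*o = 21*w - 51*o = -51*o + 21*w)
U(9, -9) - 1*(-446) = (-51*(-9) + 21*9) - 1*(-446) = (459 + 189) + 446 = 648 + 446 = 1094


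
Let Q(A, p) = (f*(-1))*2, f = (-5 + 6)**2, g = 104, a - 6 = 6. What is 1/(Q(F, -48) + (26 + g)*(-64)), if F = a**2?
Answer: -1/8322 ≈ -0.00012016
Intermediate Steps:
a = 12 (a = 6 + 6 = 12)
F = 144 (F = 12**2 = 144)
f = 1 (f = 1**2 = 1)
Q(A, p) = -2 (Q(A, p) = (1*(-1))*2 = -1*2 = -2)
1/(Q(F, -48) + (26 + g)*(-64)) = 1/(-2 + (26 + 104)*(-64)) = 1/(-2 + 130*(-64)) = 1/(-2 - 8320) = 1/(-8322) = -1/8322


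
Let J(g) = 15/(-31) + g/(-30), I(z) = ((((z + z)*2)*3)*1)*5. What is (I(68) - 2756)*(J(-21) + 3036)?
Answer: 623092274/155 ≈ 4.0200e+6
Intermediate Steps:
I(z) = 60*z (I(z) = ((((2*z)*2)*3)*1)*5 = (((4*z)*3)*1)*5 = ((12*z)*1)*5 = (12*z)*5 = 60*z)
J(g) = -15/31 - g/30 (J(g) = 15*(-1/31) + g*(-1/30) = -15/31 - g/30)
(I(68) - 2756)*(J(-21) + 3036) = (60*68 - 2756)*((-15/31 - 1/30*(-21)) + 3036) = (4080 - 2756)*((-15/31 + 7/10) + 3036) = 1324*(67/310 + 3036) = 1324*(941227/310) = 623092274/155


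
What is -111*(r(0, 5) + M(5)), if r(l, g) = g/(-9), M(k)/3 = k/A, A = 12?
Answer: -925/12 ≈ -77.083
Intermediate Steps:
M(k) = k/4 (M(k) = 3*(k/12) = k/4)
r(l, g) = -g/9 (r(l, g) = g*(-⅑) = -g/9)
-111*(r(0, 5) + M(5)) = -111*(-⅑*5 + (¼)*5) = -111*(-5/9 + 5/4) = -111*25/36 = -925/12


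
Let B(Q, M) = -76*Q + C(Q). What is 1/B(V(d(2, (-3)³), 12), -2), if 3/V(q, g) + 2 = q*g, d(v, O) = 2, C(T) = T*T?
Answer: -484/5007 ≈ -0.096665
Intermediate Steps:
C(T) = T²
V(q, g) = 3/(-2 + g*q) (V(q, g) = 3/(-2 + q*g) = 3/(-2 + g*q))
B(Q, M) = Q² - 76*Q (B(Q, M) = -76*Q + Q² = Q² - 76*Q)
1/B(V(d(2, (-3)³), 12), -2) = 1/((3/(-2 + 12*2))*(-76 + 3/(-2 + 12*2))) = 1/((3/(-2 + 24))*(-76 + 3/(-2 + 24))) = 1/((3/22)*(-76 + 3/22)) = 1/((3*(1/22))*(-76 + 3*(1/22))) = 1/(3*(-76 + 3/22)/22) = 1/((3/22)*(-1669/22)) = 1/(-5007/484) = -484/5007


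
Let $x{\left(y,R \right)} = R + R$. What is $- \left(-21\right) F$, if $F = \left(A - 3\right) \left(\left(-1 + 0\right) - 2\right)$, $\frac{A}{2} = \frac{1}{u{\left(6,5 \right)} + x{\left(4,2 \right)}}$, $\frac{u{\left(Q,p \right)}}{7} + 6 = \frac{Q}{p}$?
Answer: $\frac{14301}{74} \approx 193.26$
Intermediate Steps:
$u{\left(Q,p \right)} = -42 + \frac{7 Q}{p}$ ($u{\left(Q,p \right)} = -42 + 7 \frac{Q}{p} = -42 + \frac{7 Q}{p}$)
$x{\left(y,R \right)} = 2 R$
$A = - \frac{5}{74}$ ($A = \frac{2}{\left(-42 + 7 \cdot 6 \cdot \frac{1}{5}\right) + 2 \cdot 2} = \frac{2}{\left(-42 + 7 \cdot 6 \cdot \frac{1}{5}\right) + 4} = \frac{2}{\left(-42 + \frac{42}{5}\right) + 4} = \frac{2}{- \frac{168}{5} + 4} = \frac{2}{- \frac{148}{5}} = 2 \left(- \frac{5}{148}\right) = - \frac{5}{74} \approx -0.067568$)
$F = \frac{681}{74}$ ($F = \left(- \frac{5}{74} - 3\right) \left(\left(-1 + 0\right) - 2\right) = - \frac{227 \left(-1 - 2\right)}{74} = \left(- \frac{227}{74}\right) \left(-3\right) = \frac{681}{74} \approx 9.2027$)
$- \left(-21\right) F = - \frac{\left(-21\right) 681}{74} = \left(-1\right) \left(- \frac{14301}{74}\right) = \frac{14301}{74}$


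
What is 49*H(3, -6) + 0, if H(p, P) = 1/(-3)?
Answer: -49/3 ≈ -16.333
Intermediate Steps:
H(p, P) = -1/3
49*H(3, -6) + 0 = 49*(-1/3) + 0 = -49/3 + 0 = -49/3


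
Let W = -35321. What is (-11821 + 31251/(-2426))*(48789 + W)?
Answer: -193326385798/1213 ≈ -1.5938e+8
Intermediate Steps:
(-11821 + 31251/(-2426))*(48789 + W) = (-11821 + 31251/(-2426))*(48789 - 35321) = (-11821 + 31251*(-1/2426))*13468 = (-11821 - 31251/2426)*13468 = -28708997/2426*13468 = -193326385798/1213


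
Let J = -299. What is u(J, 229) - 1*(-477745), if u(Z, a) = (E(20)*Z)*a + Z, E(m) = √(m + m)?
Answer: 477446 - 136942*√10 ≈ 44397.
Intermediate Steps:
E(m) = √2*√m (E(m) = √(2*m) = √2*√m)
u(Z, a) = Z + 2*Z*a*√10 (u(Z, a) = ((√2*√20)*Z)*a + Z = ((√2*(2*√5))*Z)*a + Z = ((2*√10)*Z)*a + Z = (2*Z*√10)*a + Z = 2*Z*a*√10 + Z = Z + 2*Z*a*√10)
u(J, 229) - 1*(-477745) = -299*(1 + 2*229*√10) - 1*(-477745) = -299*(1 + 458*√10) + 477745 = (-299 - 136942*√10) + 477745 = 477446 - 136942*√10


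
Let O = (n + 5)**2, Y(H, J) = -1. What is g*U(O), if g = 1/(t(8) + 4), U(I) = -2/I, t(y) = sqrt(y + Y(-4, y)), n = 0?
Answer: -8/225 + 2*sqrt(7)/225 ≈ -0.012038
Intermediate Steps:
O = 25 (O = (0 + 5)**2 = 5**2 = 25)
t(y) = sqrt(-1 + y) (t(y) = sqrt(y - 1) = sqrt(-1 + y))
g = 1/(4 + sqrt(7)) (g = 1/(sqrt(-1 + 8) + 4) = 1/(sqrt(7) + 4) = 1/(4 + sqrt(7)) ≈ 0.15047)
g*U(O) = (4/9 - sqrt(7)/9)*(-2/25) = -8/225 + 2*sqrt(7)/225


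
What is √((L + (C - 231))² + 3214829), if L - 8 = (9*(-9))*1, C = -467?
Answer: √3809270 ≈ 1951.7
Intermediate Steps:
L = -73 (L = 8 + (9*(-9))*1 = 8 - 81*1 = 8 - 81 = -73)
√((L + (C - 231))² + 3214829) = √((-73 + (-467 - 231))² + 3214829) = √((-73 - 698)² + 3214829) = √((-771)² + 3214829) = √(594441 + 3214829) = √3809270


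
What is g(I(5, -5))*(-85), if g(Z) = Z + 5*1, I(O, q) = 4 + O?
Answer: -1190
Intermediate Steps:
g(Z) = 5 + Z (g(Z) = Z + 5 = 5 + Z)
g(I(5, -5))*(-85) = (5 + (4 + 5))*(-85) = (5 + 9)*(-85) = 14*(-85) = -1190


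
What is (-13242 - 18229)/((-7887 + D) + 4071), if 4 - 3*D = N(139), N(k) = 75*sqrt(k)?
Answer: 1080462372/130183261 - 7080975*sqrt(139)/130183261 ≈ 7.6583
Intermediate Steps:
D = 4/3 - 25*sqrt(139) ≈ -293.41
(-13242 - 18229)/((-7887 + D) + 4071) = (-13242 - 18229)/((-7887 + (4/3 - 25*sqrt(139))) + 4071) = -31471/((-23657/3 - 25*sqrt(139)) + 4071) = -31471/(-11444/3 - 25*sqrt(139))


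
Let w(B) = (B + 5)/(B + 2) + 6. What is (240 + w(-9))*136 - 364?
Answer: 232188/7 ≈ 33170.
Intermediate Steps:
w(B) = 6 + (5 + B)/(2 + B) (w(B) = (5 + B)/(2 + B) + 6 = 6 + (5 + B)/(2 + B))
(240 + w(-9))*136 - 364 = (240 + (17 + 7*(-9))/(2 - 9))*136 - 364 = (240 + (17 - 63)/(-7))*136 - 364 = (240 - ⅐*(-46))*136 - 364 = (240 + 46/7)*136 - 364 = (1726/7)*136 - 364 = 234736/7 - 364 = 232188/7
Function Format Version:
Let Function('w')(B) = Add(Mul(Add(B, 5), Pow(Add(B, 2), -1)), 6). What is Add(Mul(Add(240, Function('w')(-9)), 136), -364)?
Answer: Rational(232188, 7) ≈ 33170.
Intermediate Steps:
Function('w')(B) = Add(6, Mul(Pow(Add(2, B), -1), Add(5, B))) (Function('w')(B) = Add(Mul(Add(5, B), Pow(Add(2, B), -1)), 6) = Add(Mul(Pow(Add(2, B), -1), Add(5, B)), 6) = Add(6, Mul(Pow(Add(2, B), -1), Add(5, B))))
Add(Mul(Add(240, Function('w')(-9)), 136), -364) = Add(Mul(Add(240, Mul(Pow(Add(2, -9), -1), Add(17, Mul(7, -9)))), 136), -364) = Add(Mul(Add(240, Mul(Pow(-7, -1), Add(17, -63))), 136), -364) = Add(Mul(Add(240, Mul(Rational(-1, 7), -46)), 136), -364) = Add(Mul(Add(240, Rational(46, 7)), 136), -364) = Add(Mul(Rational(1726, 7), 136), -364) = Add(Rational(234736, 7), -364) = Rational(232188, 7)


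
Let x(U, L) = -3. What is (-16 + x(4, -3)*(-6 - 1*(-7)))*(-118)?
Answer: 2242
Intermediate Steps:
(-16 + x(4, -3)*(-6 - 1*(-7)))*(-118) = (-16 - 3*(-6 - 1*(-7)))*(-118) = (-16 - 3*(-6 + 7))*(-118) = (-16 - 3*1)*(-118) = (-16 - 3)*(-118) = -19*(-118) = 2242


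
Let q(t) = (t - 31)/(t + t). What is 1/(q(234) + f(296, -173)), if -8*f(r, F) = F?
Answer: 936/20647 ≈ 0.045333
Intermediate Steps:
q(t) = (-31 + t)/(2*t) (q(t) = (-31 + t)/((2*t)) = (-31 + t)*(1/(2*t)) = (-31 + t)/(2*t))
f(r, F) = -F/8
1/(q(234) + f(296, -173)) = 1/((½)*(-31 + 234)/234 - ⅛*(-173)) = 1/((½)*(1/234)*203 + 173/8) = 1/(203/468 + 173/8) = 1/(20647/936) = 936/20647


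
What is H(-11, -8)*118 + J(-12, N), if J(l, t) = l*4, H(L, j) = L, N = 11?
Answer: -1346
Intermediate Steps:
J(l, t) = 4*l
H(-11, -8)*118 + J(-12, N) = -11*118 + 4*(-12) = -1298 - 48 = -1346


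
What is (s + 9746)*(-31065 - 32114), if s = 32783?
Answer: -2686939691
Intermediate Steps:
(s + 9746)*(-31065 - 32114) = (32783 + 9746)*(-31065 - 32114) = 42529*(-63179) = -2686939691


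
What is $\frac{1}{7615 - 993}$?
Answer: $\frac{1}{6622} \approx 0.00015101$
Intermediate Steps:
$\frac{1}{7615 - 993} = \frac{1}{6622}$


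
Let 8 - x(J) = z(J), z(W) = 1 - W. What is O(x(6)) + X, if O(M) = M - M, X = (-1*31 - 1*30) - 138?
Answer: -199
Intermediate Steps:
x(J) = 7 + J (x(J) = 8 - (1 - J) = 8 + (-1 + J) = 7 + J)
X = -199 (X = (-31 - 30) - 138 = -61 - 138 = -199)
O(M) = 0
O(x(6)) + X = 0 - 199 = -199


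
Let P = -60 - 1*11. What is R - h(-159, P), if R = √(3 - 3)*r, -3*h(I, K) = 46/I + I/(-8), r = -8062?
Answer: 24913/3816 ≈ 6.5286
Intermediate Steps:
P = -71 (P = -60 - 11 = -71)
h(I, K) = -46/(3*I) + I/24 (h(I, K) = -(46/I + I/(-8))/3 = -(46/I + I*(-⅛))/3 = -(46/I - I/8)/3 = -46/(3*I) + I/24)
R = 0 (R = √(3 - 3)*(-8062) = √0*(-8062) = 0*(-8062) = 0)
R - h(-159, P) = 0 - (-368 + (-159)²)/(24*(-159)) = 0 - (-1)*(-368 + 25281)/(24*159) = 0 - (-1)*24913/(24*159) = 0 - 1*(-24913/3816) = 0 + 24913/3816 = 24913/3816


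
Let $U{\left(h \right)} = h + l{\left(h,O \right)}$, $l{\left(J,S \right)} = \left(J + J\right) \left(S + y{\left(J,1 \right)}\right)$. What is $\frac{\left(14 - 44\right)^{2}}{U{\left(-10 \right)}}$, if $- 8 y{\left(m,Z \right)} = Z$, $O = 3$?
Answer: $- \frac{40}{3} \approx -13.333$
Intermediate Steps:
$y{\left(m,Z \right)} = - \frac{Z}{8}$
$l{\left(J,S \right)} = 2 J \left(- \frac{1}{8} + S\right)$ ($l{\left(J,S \right)} = \left(J + J\right) \left(S - \frac{1}{8}\right) = 2 J \left(S - \frac{1}{8}\right) = 2 J \left(- \frac{1}{8} + S\right)$)
$U{\left(h \right)} = \frac{27 h}{4}$ ($U{\left(h \right)} = h + \frac{h \left(-1 + 8 \cdot 3\right)}{4} = h + \frac{h \left(-1 + 24\right)}{4} = h + \frac{1}{4} h 23 = h + \frac{23 h}{4} = \frac{27 h}{4}$)
$\frac{\left(14 - 44\right)^{2}}{U{\left(-10 \right)}} = \frac{\left(14 - 44\right)^{2}}{\frac{27}{4} \left(-10\right)} = \frac{\left(-30\right)^{2}}{- \frac{135}{2}} = 900 \left(- \frac{2}{135}\right) = - \frac{40}{3}$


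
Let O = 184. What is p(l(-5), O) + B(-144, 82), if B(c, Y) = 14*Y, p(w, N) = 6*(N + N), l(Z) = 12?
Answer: 3356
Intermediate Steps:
p(w, N) = 12*N (p(w, N) = 6*(2*N) = 12*N)
p(l(-5), O) + B(-144, 82) = 12*184 + 14*82 = 2208 + 1148 = 3356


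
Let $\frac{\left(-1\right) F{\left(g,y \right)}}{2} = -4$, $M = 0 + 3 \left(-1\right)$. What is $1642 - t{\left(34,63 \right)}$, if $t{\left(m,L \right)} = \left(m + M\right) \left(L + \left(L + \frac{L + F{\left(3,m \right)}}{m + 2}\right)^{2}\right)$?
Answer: $- \frac{170001607}{1296} \approx -1.3117 \cdot 10^{5}$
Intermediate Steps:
$M = -3$ ($M = 0 - 3 = -3$)
$F{\left(g,y \right)} = 8$ ($F{\left(g,y \right)} = \left(-2\right) \left(-4\right) = 8$)
$t{\left(m,L \right)} = \left(-3 + m\right) \left(L + \left(L + \frac{8 + L}{2 + m}\right)^{2}\right)$ ($t{\left(m,L \right)} = \left(m - 3\right) \left(L + \left(L + \frac{L + 8}{m + 2}\right)^{2}\right) = \left(-3 + m\right) \left(L + \left(L + \frac{8 + L}{2 + m}\right)^{2}\right)$)
$1642 - t{\left(34,63 \right)} = 1642 - \frac{- 3 \left(8 + 3 \cdot 63 + 63 \cdot 34\right)^{2} + 34 \left(8 + 3 \cdot 63 + 63 \cdot 34\right)^{2} + 63 \left(2 + 34\right)^{2} \left(-3 + 34\right)}{\left(2 + 34\right)^{2}} = 1642 - \frac{- 3 \left(8 + 189 + 2142\right)^{2} + 34 \left(8 + 189 + 2142\right)^{2} + 63 \cdot 36^{2} \cdot 31}{1296} = 1642 - \frac{- 3 \cdot 2339^{2} + 34 \cdot 2339^{2} + 63 \cdot 1296 \cdot 31}{1296} = 1642 - \frac{\left(-3\right) 5470921 + 34 \cdot 5470921 + 2531088}{1296} = 1642 - \frac{-16412763 + 186011314 + 2531088}{1296} = 1642 - \frac{1}{1296} \cdot 172129639 = 1642 - \frac{172129639}{1296} = - \frac{170001607}{1296}$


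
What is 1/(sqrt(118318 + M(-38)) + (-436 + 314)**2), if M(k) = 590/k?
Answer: 282796/4206887917 - sqrt(42707193)/4206887917 ≈ 6.5669e-5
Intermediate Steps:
1/(sqrt(118318 + M(-38)) + (-436 + 314)**2) = 1/(sqrt(118318 + 590/(-38)) + (-436 + 314)**2) = 1/(sqrt(118318 + 590*(-1/38)) + (-122)**2) = 1/(sqrt(118318 - 295/19) + 14884) = 1/(sqrt(2247747/19) + 14884) = 1/(sqrt(42707193)/19 + 14884) = 1/(14884 + sqrt(42707193)/19)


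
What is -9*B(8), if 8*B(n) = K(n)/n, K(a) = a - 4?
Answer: -9/16 ≈ -0.56250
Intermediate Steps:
K(a) = -4 + a
B(n) = (-4 + n)/(8*n) (B(n) = ((-4 + n)/n)/8 = (-4 + n)/(8*n))
-9*B(8) = -9*(-4 + 8)/(8*8) = -9*4/(8*8) = -9*1/16 = -9/16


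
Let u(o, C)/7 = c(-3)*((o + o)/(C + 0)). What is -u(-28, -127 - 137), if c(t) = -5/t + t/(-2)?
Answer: -931/198 ≈ -4.7020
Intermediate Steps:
c(t) = -5/t - t/2 (c(t) = -5/t + t*(-1/2) = -5/t - t/2)
u(o, C) = 133*o/(3*C) (u(o, C) = 7*((-5/(-3) - 1/2*(-3))*((o + o)/(C + 0))) = 7*((-5*(-1/3) + 3/2)*((2*o)/C)) = 7*((5/3 + 3/2)*(2*o/C)) = 7*(19*(2*o/C)/6) = 7*(19*o/(3*C)) = 133*o/(3*C))
-u(-28, -127 - 137) = -133*(-28)/(3*(-127 - 137)) = -133*(-28)/(3*(-264)) = -133*(-28)*(-1)/(3*264) = -1*931/198 = -931/198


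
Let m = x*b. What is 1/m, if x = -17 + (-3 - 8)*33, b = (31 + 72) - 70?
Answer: -1/12540 ≈ -7.9745e-5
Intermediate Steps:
b = 33 (b = 103 - 70 = 33)
x = -380 (x = -17 - 11*33 = -17 - 363 = -380)
m = -12540 (m = -380*33 = -12540)
1/m = 1/(-12540) = -1/12540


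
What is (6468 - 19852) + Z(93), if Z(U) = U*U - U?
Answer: -4828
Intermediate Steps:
Z(U) = U² - U
(6468 - 19852) + Z(93) = (6468 - 19852) + 93*(-1 + 93) = -13384 + 93*92 = -13384 + 8556 = -4828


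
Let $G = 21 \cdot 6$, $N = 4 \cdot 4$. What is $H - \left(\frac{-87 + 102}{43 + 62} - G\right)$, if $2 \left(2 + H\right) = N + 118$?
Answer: $\frac{1336}{7} \approx 190.86$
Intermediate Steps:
$N = 16$
$G = 126$
$H = 65$ ($H = -2 + \frac{16 + 118}{2} = -2 + \frac{1}{2} \cdot 134 = -2 + 67 = 65$)
$H - \left(\frac{-87 + 102}{43 + 62} - G\right) = 65 - \left(\frac{-87 + 102}{43 + 62} - 126\right) = 65 - \left(\frac{15}{105} - 126\right) = 65 - \left(15 \cdot \frac{1}{105} - 126\right) = 65 - \left(\frac{1}{7} - 126\right) = 65 - - \frac{881}{7} = 65 + \frac{881}{7} = \frac{1336}{7}$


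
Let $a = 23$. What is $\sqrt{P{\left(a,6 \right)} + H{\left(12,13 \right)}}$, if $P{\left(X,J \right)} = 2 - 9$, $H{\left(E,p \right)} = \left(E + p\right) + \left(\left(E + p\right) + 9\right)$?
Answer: $2 \sqrt{13} \approx 7.2111$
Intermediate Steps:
$H{\left(E,p \right)} = 9 + 2 E + 2 p$ ($H{\left(E,p \right)} = \left(E + p\right) + \left(9 + E + p\right) = 9 + 2 E + 2 p$)
$P{\left(X,J \right)} = -7$ ($P{\left(X,J \right)} = 2 - 9 = -7$)
$\sqrt{P{\left(a,6 \right)} + H{\left(12,13 \right)}} = \sqrt{-7 + \left(9 + 2 \cdot 12 + 2 \cdot 13\right)} = \sqrt{-7 + \left(9 + 24 + 26\right)} = \sqrt{-7 + 59} = \sqrt{52} = 2 \sqrt{13}$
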